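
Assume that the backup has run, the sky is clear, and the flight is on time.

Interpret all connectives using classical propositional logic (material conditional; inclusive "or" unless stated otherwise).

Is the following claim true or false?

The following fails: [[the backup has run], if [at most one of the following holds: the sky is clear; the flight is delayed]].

The statement is false.

Let Q = "the sky is overcast" (False), R = "the flight is delayed" (False), P = "the backup has run" (True).
In symbols: not ((not Q nand R) -> P)

not Q = not False = True
not Q nand R = True nand False = True
(not Q nand R) -> P = True -> True = True
not ((not Q nand R) -> P) = not True = False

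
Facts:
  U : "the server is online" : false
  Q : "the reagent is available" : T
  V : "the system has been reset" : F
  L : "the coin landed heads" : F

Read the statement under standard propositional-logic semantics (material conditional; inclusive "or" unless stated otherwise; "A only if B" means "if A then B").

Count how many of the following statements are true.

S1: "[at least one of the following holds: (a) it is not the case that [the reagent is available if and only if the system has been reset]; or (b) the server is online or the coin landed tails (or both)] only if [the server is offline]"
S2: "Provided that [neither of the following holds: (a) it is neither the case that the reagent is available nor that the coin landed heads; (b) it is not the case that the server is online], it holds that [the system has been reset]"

S1: This is (not (Q iff V) or (U or not L)) -> not U.

Q iff V = True iff False = False
not (Q iff V) = not False = True
not L = not False = True
U or not L = False or True = True
not (Q iff V) or (U or not L) = True or True = True
not U = not False = True
(not (Q iff V) or (U or not L)) -> not U = True -> True = True
Thus S1 is true.

S2: Formalization: ((Q nor L) nor not U) -> V

Q nor L = True nor False = False
not U = not False = True
(Q nor L) nor not U = False nor True = False
((Q nor L) nor not U) -> V = False -> False = True
Thus S2 is true.

True statements: 2 (S1, S2).

2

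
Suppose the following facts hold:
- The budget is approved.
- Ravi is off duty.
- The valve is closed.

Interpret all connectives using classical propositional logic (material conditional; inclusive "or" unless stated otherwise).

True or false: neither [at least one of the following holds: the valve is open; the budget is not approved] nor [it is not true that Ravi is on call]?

The statement is false.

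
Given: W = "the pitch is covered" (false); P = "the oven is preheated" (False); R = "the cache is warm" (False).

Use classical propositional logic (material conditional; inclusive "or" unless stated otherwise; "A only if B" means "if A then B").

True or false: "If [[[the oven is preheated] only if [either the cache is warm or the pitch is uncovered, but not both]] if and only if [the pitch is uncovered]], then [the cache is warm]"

Parsed as ((P -> (R xor ~W)) <-> ~W) -> R

~W = ~F = T
R xor ~W = F xor T = T
P -> (R xor ~W) = F -> T = T
~W = ~F = T
(P -> (R xor ~W)) <-> ~W = T <-> T = T
((P -> (R xor ~W)) <-> ~W) -> R = T -> F = F

False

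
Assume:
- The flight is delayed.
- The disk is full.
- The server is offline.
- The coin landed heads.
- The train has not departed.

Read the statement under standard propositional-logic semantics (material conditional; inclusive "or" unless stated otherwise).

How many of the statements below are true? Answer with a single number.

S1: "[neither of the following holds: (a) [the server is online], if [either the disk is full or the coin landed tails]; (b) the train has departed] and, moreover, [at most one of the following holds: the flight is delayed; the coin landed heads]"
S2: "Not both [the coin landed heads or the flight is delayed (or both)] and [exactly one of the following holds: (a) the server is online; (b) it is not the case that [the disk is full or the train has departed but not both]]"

1

Let Q = "the disk is full" (True), S = "the coin landed heads" (True), R = "the server is online" (False), U = "the train has departed" (False), P = "the flight is delayed" (True).

S1: Formalization: (((Q or not S) -> R) nor U) and (P nand S)

not S = not True = False
Q or not S = True or False = True
(Q or not S) -> R = True -> False = False
((Q or not S) -> R) nor U = False nor False = True
P nand S = True nand True = False
(((Q or not S) -> R) nor U) and (P nand S) = True and False = False
Hence S1 is false.

S2: In symbols: (S or P) nand (R xor not (Q xor U))

S or P = True or True = True
Q xor U = True xor False = True
not (Q xor U) = not True = False
R xor not (Q xor U) = False xor False = False
(S or P) nand (R xor not (Q xor U)) = True nand False = True
Thus S2 is true.

True statements: 1 (S2).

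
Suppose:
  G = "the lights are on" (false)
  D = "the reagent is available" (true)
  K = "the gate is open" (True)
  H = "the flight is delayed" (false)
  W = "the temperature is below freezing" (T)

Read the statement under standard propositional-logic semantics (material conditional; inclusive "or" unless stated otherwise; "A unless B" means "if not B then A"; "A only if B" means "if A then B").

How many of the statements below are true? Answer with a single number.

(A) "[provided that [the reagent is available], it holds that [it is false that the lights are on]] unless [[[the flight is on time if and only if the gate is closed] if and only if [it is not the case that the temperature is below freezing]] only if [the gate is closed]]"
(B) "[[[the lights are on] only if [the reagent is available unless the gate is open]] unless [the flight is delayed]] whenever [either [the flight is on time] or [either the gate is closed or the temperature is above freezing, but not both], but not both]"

2

(A): This is (D → ¬G) ∨ (((¬H ↔ ¬K) ↔ ¬W) → ¬K).

¬G = ¬F = T
D → ¬G = T → T = T
¬H = ¬F = T
¬K = ¬T = F
¬H ↔ ¬K = T ↔ F = F
¬W = ¬T = F
(¬H ↔ ¬K) ↔ ¬W = F ↔ F = T
¬K = ¬T = F
((¬H ↔ ¬K) ↔ ¬W) → ¬K = T → F = F
(D → ¬G) ∨ (((¬H ↔ ¬K) ↔ ¬W) → ¬K) = T ∨ F = T
Hence (A) is true.

(B): This is (¬H ⊕ (¬K ⊕ ¬W)) → ((G → (D ∨ K)) ∨ H).

¬H = ¬F = T
¬K = ¬T = F
¬W = ¬T = F
¬K ⊕ ¬W = F ⊕ F = F
¬H ⊕ (¬K ⊕ ¬W) = T ⊕ F = T
D ∨ K = T ∨ T = T
G → (D ∨ K) = F → T = T
(G → (D ∨ K)) ∨ H = T ∨ F = T
(¬H ⊕ (¬K ⊕ ¬W)) → ((G → (D ∨ K)) ∨ H) = T → T = T
So (B) is true.

True statements: 2 ((A), (B)).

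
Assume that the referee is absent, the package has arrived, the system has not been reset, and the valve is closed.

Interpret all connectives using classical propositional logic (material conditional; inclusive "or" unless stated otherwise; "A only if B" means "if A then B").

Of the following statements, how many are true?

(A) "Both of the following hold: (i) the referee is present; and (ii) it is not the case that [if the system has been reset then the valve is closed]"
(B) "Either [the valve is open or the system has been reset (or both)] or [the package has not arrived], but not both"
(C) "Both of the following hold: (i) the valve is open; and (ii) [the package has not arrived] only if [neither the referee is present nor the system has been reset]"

0

Let P = "the referee is present" (F), R = "the system has been reset" (F), S = "the valve is open" (F), Q = "the package has arrived" (T).

(A): This is P ∧ ¬(R → ¬S).

¬S = ¬F = T
R → ¬S = F → T = T
¬(R → ¬S) = ¬T = F
P ∧ ¬(R → ¬S) = F ∧ F = F
So (A) is false.

(B): Formalization: (S ∨ R) ⊕ ¬Q

S ∨ R = F ∨ F = F
¬Q = ¬T = F
(S ∨ R) ⊕ ¬Q = F ⊕ F = F
Thus (B) is false.

(C): In symbols: S ∧ (¬Q → (P ↓ R))

¬Q = ¬T = F
P ↓ R = F ↓ F = T
¬Q → (P ↓ R) = F → T = T
S ∧ (¬Q → (P ↓ R)) = F ∧ T = F
Thus (C) is false.

Count: 0.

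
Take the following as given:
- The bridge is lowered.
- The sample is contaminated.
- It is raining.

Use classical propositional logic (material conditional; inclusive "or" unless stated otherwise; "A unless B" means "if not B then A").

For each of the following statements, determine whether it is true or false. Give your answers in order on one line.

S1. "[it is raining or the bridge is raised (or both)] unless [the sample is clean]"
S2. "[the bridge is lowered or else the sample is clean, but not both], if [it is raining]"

S1 True, S2 True

Let W = "it is raining" (True), G = "the bridge is raised" (False), N = "the sample is contaminated" (True).

S1: In symbols: (W or G) or not N

W or G = True or False = True
not N = not True = False
(W or G) or not N = True or False = True
So S1 is true.

S2: In symbols: W -> (not G xor not N)

not G = not False = True
not N = not True = False
not G xor not N = True xor False = True
W -> (not G xor not N) = True -> True = True
Hence S2 is true.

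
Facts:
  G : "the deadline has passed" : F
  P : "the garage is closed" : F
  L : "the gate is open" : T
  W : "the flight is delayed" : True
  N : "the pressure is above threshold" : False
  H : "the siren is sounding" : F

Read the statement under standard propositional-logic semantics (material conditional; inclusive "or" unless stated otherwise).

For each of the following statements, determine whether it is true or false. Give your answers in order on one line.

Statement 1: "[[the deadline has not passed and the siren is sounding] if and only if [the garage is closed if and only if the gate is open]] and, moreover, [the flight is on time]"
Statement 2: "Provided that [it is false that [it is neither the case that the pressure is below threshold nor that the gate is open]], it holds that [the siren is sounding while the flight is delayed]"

Statement 1: Parsed as ((~G & H) <-> (P <-> L)) & ~W

~G = ~F = T
~G & H = T & F = F
P <-> L = F <-> T = F
(~G & H) <-> (P <-> L) = F <-> F = T
~W = ~T = F
((~G & H) <-> (P <-> L)) & ~W = T & F = F
Hence Statement 1 is false.

Statement 2: This is ~(~N nor L) -> (H & W).

~N = ~F = T
~N nor L = T nor T = F
~(~N nor L) = ~F = T
H & W = F & T = F
~(~N nor L) -> (H & W) = T -> F = F
Thus Statement 2 is false.

Statement 1 false / Statement 2 false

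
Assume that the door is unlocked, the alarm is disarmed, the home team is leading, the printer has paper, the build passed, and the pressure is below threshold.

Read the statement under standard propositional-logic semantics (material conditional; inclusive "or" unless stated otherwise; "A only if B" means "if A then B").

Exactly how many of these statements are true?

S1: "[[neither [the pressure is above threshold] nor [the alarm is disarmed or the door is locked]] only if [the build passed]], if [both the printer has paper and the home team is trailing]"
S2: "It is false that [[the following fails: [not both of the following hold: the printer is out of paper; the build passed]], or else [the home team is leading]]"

1

Let S = "the printer has paper" (True), R = "the home team is leading" (True), V = "the pressure is above threshold" (False), Q = "the alarm is armed" (False), P = "the door is locked" (False), U = "the build passed" (True).

S1: This is (S and not R) -> ((V nor (not Q or P)) -> U).

not R = not True = False
S and not R = True and False = False
not Q = not False = True
not Q or P = True or False = True
V nor (not Q or P) = False nor True = False
(V nor (not Q or P)) -> U = False -> True = True
(S and not R) -> ((V nor (not Q or P)) -> U) = False -> True = True
Thus S1 is true.

S2: This is not (not (not S nand U) or R).

not S = not True = False
not S nand U = False nand True = True
not (not S nand U) = not True = False
not (not S nand U) or R = False or True = True
not (not (not S nand U) or R) = not True = False
Hence S2 is false.

True statements: 1 (S1).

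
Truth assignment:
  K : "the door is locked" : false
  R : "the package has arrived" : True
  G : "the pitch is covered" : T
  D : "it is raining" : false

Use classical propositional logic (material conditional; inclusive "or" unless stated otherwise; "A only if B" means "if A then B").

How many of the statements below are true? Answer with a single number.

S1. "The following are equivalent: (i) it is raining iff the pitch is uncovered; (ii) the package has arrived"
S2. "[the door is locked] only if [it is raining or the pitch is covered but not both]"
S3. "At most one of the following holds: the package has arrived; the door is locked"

3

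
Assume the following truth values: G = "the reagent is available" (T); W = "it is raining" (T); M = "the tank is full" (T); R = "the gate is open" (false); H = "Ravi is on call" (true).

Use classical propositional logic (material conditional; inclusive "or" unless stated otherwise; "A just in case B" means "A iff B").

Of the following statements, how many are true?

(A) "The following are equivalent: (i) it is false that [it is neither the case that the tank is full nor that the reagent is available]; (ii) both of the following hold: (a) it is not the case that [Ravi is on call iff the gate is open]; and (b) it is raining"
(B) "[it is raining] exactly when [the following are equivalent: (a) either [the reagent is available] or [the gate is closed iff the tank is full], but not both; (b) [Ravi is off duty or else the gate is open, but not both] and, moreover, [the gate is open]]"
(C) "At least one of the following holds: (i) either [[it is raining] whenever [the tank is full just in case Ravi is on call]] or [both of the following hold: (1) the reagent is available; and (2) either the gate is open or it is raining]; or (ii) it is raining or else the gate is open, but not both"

(A): Parsed as ~(M nor G) <-> (~(H <-> R) & W)

M nor G = T nor T = F
~(M nor G) = ~F = T
H <-> R = T <-> F = F
~(H <-> R) = ~F = T
~(H <-> R) & W = T & T = T
~(M nor G) <-> (~(H <-> R) & W) = T <-> T = T
Hence (A) is true.

(B): Formalization: W <-> ((G xor (~R <-> M)) <-> ((~H xor R) & R))

~R = ~F = T
~R <-> M = T <-> T = T
G xor (~R <-> M) = T xor T = F
~H = ~T = F
~H xor R = F xor F = F
(~H xor R) & R = F & F = F
(G xor (~R <-> M)) <-> ((~H xor R) & R) = F <-> F = T
W <-> ((G xor (~R <-> M)) <-> ((~H xor R) & R)) = T <-> T = T
Thus (B) is true.

(C): Formalization: (((M <-> H) -> W) | (G & (R | W))) | (W xor R)

M <-> H = T <-> T = T
(M <-> H) -> W = T -> T = T
R | W = F | T = T
G & (R | W) = T & T = T
((M <-> H) -> W) | (G & (R | W)) = T | T = T
W xor R = T xor F = T
(((M <-> H) -> W) | (G & (R | W))) | (W xor R) = T | T = T
So (C) is true.

Count: 3.

3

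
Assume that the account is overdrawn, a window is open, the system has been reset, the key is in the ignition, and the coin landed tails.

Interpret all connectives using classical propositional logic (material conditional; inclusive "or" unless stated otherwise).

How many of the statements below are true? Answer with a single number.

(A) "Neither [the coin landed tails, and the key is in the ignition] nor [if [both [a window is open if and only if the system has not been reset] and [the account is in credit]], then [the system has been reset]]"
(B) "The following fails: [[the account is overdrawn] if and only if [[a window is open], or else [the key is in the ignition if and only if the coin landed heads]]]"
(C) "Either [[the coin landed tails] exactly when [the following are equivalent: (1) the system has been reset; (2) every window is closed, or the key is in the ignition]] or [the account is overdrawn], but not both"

0

Let U = "the coin landed heads" (False), S = "the key is in the ignition" (True), Q = "a window is open" (True), R = "the system has been reset" (True), P = "the account is overdrawn" (True).

(A): In symbols: (not U and S) nor (((Q iff not R) and not P) -> R)

not U = not False = True
not U and S = True and True = True
not R = not True = False
Q iff not R = True iff False = False
not P = not True = False
(Q iff not R) and not P = False and False = False
((Q iff not R) and not P) -> R = False -> True = True
(not U and S) nor (((Q iff not R) and not P) -> R) = True nor True = False
So (A) is false.

(B): In symbols: not (P iff (Q or (S iff U)))

S iff U = True iff False = False
Q or (S iff U) = True or False = True
P iff (Q or (S iff U)) = True iff True = True
not (P iff (Q or (S iff U))) = not True = False
So (B) is false.

(C): Parsed as (not U iff (R iff (not Q or S))) xor P

not U = not False = True
not Q = not True = False
not Q or S = False or True = True
R iff (not Q or S) = True iff True = True
not U iff (R iff (not Q or S)) = True iff True = True
(not U iff (R iff (not Q or S))) xor P = True xor True = False
Thus (C) is false.

True statements: 0 (none).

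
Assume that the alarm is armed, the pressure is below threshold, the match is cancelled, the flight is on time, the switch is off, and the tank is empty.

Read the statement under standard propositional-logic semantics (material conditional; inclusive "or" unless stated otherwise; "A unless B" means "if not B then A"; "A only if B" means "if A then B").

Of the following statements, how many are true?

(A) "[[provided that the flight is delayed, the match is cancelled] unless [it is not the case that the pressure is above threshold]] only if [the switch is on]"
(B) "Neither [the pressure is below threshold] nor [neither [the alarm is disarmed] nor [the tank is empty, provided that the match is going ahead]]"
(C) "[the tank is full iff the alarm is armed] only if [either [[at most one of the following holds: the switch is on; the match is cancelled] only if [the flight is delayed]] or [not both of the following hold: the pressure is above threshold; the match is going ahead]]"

Let S = "the flight is delayed" (False), R = "the match is cancelled" (True), Q = "the pressure is above threshold" (False), U = "the switch is on" (False), P = "the alarm is armed" (True), V = "the tank is full" (False).

(A): In symbols: ((S -> R) or not Q) -> U

S -> R = False -> True = True
not Q = not False = True
(S -> R) or not Q = True or True = True
((S -> R) or not Q) -> U = True -> False = False
So (A) is false.

(B): In symbols: not Q nor (not P nor (not R -> not V))

not Q = not False = True
not P = not True = False
not R = not True = False
not V = not False = True
not R -> not V = False -> True = True
not P nor (not R -> not V) = False nor True = False
not Q nor (not P nor (not R -> not V)) = True nor False = False
Thus (B) is false.

(C): This is (V iff P) -> (((U nand R) -> S) or (Q nand not R)).

V iff P = False iff True = False
U nand R = False nand True = True
(U nand R) -> S = True -> False = False
not R = not True = False
Q nand not R = False nand False = True
((U nand R) -> S) or (Q nand not R) = False or True = True
(V iff P) -> (((U nand R) -> S) or (Q nand not R)) = False -> True = True
Hence (C) is true.

1 of the 3 statements is true ((C)).

1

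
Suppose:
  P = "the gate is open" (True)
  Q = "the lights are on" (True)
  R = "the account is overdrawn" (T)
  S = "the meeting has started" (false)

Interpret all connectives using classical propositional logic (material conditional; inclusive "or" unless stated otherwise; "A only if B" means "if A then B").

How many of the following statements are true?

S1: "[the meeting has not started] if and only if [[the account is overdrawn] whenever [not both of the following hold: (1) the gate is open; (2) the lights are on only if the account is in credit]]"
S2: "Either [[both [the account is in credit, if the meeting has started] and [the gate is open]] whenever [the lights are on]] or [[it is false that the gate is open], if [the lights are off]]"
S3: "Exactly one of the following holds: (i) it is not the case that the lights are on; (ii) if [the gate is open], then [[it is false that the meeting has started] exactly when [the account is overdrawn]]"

3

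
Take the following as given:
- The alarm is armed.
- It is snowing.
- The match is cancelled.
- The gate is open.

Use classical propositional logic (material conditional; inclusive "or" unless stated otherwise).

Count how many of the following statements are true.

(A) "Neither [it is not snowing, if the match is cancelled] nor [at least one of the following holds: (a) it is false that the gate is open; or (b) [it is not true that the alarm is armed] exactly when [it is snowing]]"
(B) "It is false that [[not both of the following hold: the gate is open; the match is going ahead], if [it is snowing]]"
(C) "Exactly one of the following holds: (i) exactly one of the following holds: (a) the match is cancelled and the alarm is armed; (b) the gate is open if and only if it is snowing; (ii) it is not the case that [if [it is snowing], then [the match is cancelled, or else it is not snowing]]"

Let R = "the match is cancelled" (True), Q = "it is snowing" (True), S = "the gate is open" (True), P = "the alarm is armed" (True).

(A): Parsed as (R -> not Q) nor (not S or (not P iff Q))

not Q = not True = False
R -> not Q = True -> False = False
not S = not True = False
not P = not True = False
not P iff Q = False iff True = False
not S or (not P iff Q) = False or False = False
(R -> not Q) nor (not S or (not P iff Q)) = False nor False = True
So (A) is true.

(B): Formalization: not (Q -> (S nand not R))

not R = not True = False
S nand not R = True nand False = True
Q -> (S nand not R) = True -> True = True
not (Q -> (S nand not R)) = not True = False
Thus (B) is false.

(C): This is ((R and P) xor (S iff Q)) xor not (Q -> (R or not Q)).

R and P = True and True = True
S iff Q = True iff True = True
(R and P) xor (S iff Q) = True xor True = False
not Q = not True = False
R or not Q = True or False = True
Q -> (R or not Q) = True -> True = True
not (Q -> (R or not Q)) = not True = False
((R and P) xor (S iff Q)) xor not (Q -> (R or not Q)) = False xor False = False
So (C) is false.

True statements: 1.

1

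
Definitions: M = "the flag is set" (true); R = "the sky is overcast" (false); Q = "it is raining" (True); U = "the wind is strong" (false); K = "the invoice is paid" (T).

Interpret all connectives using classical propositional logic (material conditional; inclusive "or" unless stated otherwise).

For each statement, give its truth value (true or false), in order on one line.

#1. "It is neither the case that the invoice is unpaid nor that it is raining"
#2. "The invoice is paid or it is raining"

#1 False / #2 True

#1: Formalization: not K nor Q

not K = not True = False
not K nor Q = False nor True = False
Thus #1 is false.

#2: This is K or Q.

K or Q = True or True = True
Thus #2 is true.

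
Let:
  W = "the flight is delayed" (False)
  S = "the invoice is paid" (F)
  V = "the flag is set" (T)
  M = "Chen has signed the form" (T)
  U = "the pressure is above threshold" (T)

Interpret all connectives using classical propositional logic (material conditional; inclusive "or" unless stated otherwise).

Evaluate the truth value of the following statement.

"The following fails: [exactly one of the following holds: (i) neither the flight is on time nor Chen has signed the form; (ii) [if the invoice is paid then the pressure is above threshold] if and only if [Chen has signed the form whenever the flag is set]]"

Values: W=F, M=T, S=F, U=T, V=T.
Formalization: ~((~W nor M) xor ((S -> U) <-> (V -> M)))

~W = ~F = T
~W nor M = T nor T = F
S -> U = F -> T = T
V -> M = T -> T = T
(S -> U) <-> (V -> M) = T <-> T = T
(~W nor M) xor ((S -> U) <-> (V -> M)) = F xor T = T
~((~W nor M) xor ((S -> U) <-> (V -> M))) = ~T = F

False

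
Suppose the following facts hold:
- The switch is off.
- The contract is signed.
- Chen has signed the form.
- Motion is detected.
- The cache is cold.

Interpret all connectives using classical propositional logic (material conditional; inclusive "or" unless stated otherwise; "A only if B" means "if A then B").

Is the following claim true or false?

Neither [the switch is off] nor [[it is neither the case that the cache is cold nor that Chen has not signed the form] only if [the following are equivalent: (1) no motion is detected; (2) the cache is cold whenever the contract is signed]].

Let P = "the switch is on" (F), U = "the cache is warm" (F), R = "Chen has signed the form" (T), S = "motion is detected" (T), Q = "the contract is signed" (T).
Formalization: ¬P ↓ ((¬U ↓ ¬R) → (¬S ↔ (Q → ¬U)))

¬P = ¬F = T
¬U = ¬F = T
¬R = ¬T = F
¬U ↓ ¬R = T ↓ F = F
¬S = ¬T = F
¬U = ¬F = T
Q → ¬U = T → T = T
¬S ↔ (Q → ¬U) = F ↔ T = F
(¬U ↓ ¬R) → (¬S ↔ (Q → ¬U)) = F → F = T
¬P ↓ ((¬U ↓ ¬R) → (¬S ↔ (Q → ¬U))) = T ↓ T = F

False.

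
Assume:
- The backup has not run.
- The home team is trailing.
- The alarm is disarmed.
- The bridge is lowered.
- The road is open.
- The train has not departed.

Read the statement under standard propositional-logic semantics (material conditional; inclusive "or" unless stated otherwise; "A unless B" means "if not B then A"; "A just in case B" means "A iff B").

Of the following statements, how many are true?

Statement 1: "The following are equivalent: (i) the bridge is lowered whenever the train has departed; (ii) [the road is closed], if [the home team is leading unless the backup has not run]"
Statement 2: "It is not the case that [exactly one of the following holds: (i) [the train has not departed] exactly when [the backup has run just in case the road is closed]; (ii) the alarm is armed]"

Let H = "the train has departed" (F), L = "the bridge is raised" (F), U = "the home team is leading" (F), R = "the backup has run" (F), K = "the road is closed" (F), Q = "the alarm is armed" (F).

Statement 1: Formalization: (H → ¬L) ↔ ((U ∨ ¬R) → K)

¬L = ¬F = T
H → ¬L = F → T = T
¬R = ¬F = T
U ∨ ¬R = F ∨ T = T
(U ∨ ¬R) → K = T → F = F
(H → ¬L) ↔ ((U ∨ ¬R) → K) = T ↔ F = F
So Statement 1 is false.

Statement 2: This is ¬((¬H ↔ (R ↔ K)) ⊕ Q).

¬H = ¬F = T
R ↔ K = F ↔ F = T
¬H ↔ (R ↔ K) = T ↔ T = T
(¬H ↔ (R ↔ K)) ⊕ Q = T ⊕ F = T
¬((¬H ↔ (R ↔ K)) ⊕ Q) = ¬T = F
Hence Statement 2 is false.

Count: 0.

0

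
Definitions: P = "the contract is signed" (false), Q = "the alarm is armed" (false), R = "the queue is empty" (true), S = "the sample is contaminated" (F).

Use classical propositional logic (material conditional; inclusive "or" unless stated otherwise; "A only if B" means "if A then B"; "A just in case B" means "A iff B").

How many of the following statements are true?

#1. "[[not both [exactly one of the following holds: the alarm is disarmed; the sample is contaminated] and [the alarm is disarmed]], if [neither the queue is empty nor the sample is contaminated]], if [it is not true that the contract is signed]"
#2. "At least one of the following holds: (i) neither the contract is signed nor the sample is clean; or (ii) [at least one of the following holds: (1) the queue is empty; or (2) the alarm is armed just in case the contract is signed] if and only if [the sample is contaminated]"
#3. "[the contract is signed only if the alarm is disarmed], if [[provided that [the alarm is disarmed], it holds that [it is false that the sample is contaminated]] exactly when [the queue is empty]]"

#1: This is ~P -> ((R nor S) -> ((~Q xor S) nand ~Q)).

~P = ~F = T
R nor S = T nor F = F
~Q = ~F = T
~Q xor S = T xor F = T
~Q = ~F = T
(~Q xor S) nand ~Q = T nand T = F
(R nor S) -> ((~Q xor S) nand ~Q) = F -> F = T
~P -> ((R nor S) -> ((~Q xor S) nand ~Q)) = T -> T = T
Hence #1 is true.

#2: In symbols: (P nor ~S) | ((R | (Q <-> P)) <-> S)

~S = ~F = T
P nor ~S = F nor T = F
Q <-> P = F <-> F = T
R | (Q <-> P) = T | T = T
(R | (Q <-> P)) <-> S = T <-> F = F
(P nor ~S) | ((R | (Q <-> P)) <-> S) = F | F = F
So #2 is false.

#3: In symbols: ((~Q -> ~S) <-> R) -> (P -> ~Q)

~Q = ~F = T
~S = ~F = T
~Q -> ~S = T -> T = T
(~Q -> ~S) <-> R = T <-> T = T
~Q = ~F = T
P -> ~Q = F -> T = T
((~Q -> ~S) <-> R) -> (P -> ~Q) = T -> T = T
Hence #3 is true.

2 of the 3 statements are true (#1, #3).

2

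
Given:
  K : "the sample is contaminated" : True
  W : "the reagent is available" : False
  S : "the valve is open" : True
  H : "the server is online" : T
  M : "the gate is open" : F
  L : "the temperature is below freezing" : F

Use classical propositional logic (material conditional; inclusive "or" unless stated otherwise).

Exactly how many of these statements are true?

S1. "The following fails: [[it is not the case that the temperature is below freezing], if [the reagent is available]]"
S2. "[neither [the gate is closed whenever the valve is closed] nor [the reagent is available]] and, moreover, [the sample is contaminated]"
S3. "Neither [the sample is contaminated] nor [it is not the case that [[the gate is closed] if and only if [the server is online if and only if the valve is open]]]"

S1: In symbols: ¬(W → ¬L)

¬L = ¬F = T
W → ¬L = F → T = T
¬(W → ¬L) = ¬T = F
So S1 is false.

S2: Formalization: ((¬S → ¬M) ↓ W) ∧ K

¬S = ¬T = F
¬M = ¬F = T
¬S → ¬M = F → T = T
(¬S → ¬M) ↓ W = T ↓ F = F
((¬S → ¬M) ↓ W) ∧ K = F ∧ T = F
Thus S2 is false.

S3: Parsed as K ↓ ¬(¬M ↔ (H ↔ S))

¬M = ¬F = T
H ↔ S = T ↔ T = T
¬M ↔ (H ↔ S) = T ↔ T = T
¬(¬M ↔ (H ↔ S)) = ¬T = F
K ↓ ¬(¬M ↔ (H ↔ S)) = T ↓ F = F
Thus S3 is false.

0 of the 3 statements are true (none).

0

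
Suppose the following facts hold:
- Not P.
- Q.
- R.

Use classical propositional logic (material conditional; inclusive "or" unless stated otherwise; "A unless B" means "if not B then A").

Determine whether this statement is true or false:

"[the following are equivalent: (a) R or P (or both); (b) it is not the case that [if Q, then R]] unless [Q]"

True.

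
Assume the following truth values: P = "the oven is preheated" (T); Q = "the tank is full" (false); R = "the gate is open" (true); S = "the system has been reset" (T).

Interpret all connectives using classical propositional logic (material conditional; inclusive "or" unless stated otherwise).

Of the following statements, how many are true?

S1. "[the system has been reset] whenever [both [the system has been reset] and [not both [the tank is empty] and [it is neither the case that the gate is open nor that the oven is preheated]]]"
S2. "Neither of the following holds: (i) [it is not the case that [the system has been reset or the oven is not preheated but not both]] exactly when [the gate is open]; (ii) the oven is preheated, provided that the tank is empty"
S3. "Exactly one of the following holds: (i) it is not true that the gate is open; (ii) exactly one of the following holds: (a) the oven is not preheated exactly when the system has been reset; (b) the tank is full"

S1: Formalization: (S ∧ (¬Q ↑ (R ↓ P))) → S

¬Q = ¬F = T
R ↓ P = T ↓ T = F
¬Q ↑ (R ↓ P) = T ↑ F = T
S ∧ (¬Q ↑ (R ↓ P)) = T ∧ T = T
(S ∧ (¬Q ↑ (R ↓ P))) → S = T → T = T
Thus S1 is true.

S2: This is (¬(S ⊕ ¬P) ↔ R) ↓ (¬Q → P).

¬P = ¬T = F
S ⊕ ¬P = T ⊕ F = T
¬(S ⊕ ¬P) = ¬T = F
¬(S ⊕ ¬P) ↔ R = F ↔ T = F
¬Q = ¬F = T
¬Q → P = T → T = T
(¬(S ⊕ ¬P) ↔ R) ↓ (¬Q → P) = F ↓ T = F
Hence S2 is false.

S3: In symbols: ¬R ⊕ ((¬P ↔ S) ⊕ Q)

¬R = ¬T = F
¬P = ¬T = F
¬P ↔ S = F ↔ T = F
(¬P ↔ S) ⊕ Q = F ⊕ F = F
¬R ⊕ ((¬P ↔ S) ⊕ Q) = F ⊕ F = F
Thus S3 is false.

Count: 1.

1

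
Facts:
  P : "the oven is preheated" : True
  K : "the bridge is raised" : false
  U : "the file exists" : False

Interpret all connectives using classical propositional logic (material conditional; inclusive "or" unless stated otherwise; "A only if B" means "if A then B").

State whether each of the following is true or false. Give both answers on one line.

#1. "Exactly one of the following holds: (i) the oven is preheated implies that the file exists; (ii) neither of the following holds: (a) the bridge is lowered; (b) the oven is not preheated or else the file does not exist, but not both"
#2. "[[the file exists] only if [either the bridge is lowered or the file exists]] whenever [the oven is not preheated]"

#1: This is (P -> U) xor (~K nor (~P xor ~U)).

P -> U = T -> F = F
~K = ~F = T
~P = ~T = F
~U = ~F = T
~P xor ~U = F xor T = T
~K nor (~P xor ~U) = T nor T = F
(P -> U) xor (~K nor (~P xor ~U)) = F xor F = F
So #1 is false.

#2: Formalization: ~P -> (U -> (~K | U))

~P = ~T = F
~K = ~F = T
~K | U = T | F = T
U -> (~K | U) = F -> T = T
~P -> (U -> (~K | U)) = F -> T = T
Thus #2 is true.

#1 F; #2 T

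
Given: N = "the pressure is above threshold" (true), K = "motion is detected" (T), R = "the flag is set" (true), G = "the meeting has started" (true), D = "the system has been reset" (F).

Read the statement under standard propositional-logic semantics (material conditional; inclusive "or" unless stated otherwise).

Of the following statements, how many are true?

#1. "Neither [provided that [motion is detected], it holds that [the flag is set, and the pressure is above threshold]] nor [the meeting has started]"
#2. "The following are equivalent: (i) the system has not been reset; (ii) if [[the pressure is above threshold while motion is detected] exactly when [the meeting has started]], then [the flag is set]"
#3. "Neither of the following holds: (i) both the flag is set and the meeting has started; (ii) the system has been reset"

#1: This is (K -> (R & N)) nor G.

R & N = T & T = T
K -> (R & N) = T -> T = T
(K -> (R & N)) nor G = T nor T = F
So #1 is false.

#2: This is ~D <-> (((N & K) <-> G) -> R).

~D = ~F = T
N & K = T & T = T
(N & K) <-> G = T <-> T = T
((N & K) <-> G) -> R = T -> T = T
~D <-> (((N & K) <-> G) -> R) = T <-> T = T
Hence #2 is true.

#3: Formalization: (R & G) nor D

R & G = T & T = T
(R & G) nor D = T nor F = F
Hence #3 is false.

Count: 1.

1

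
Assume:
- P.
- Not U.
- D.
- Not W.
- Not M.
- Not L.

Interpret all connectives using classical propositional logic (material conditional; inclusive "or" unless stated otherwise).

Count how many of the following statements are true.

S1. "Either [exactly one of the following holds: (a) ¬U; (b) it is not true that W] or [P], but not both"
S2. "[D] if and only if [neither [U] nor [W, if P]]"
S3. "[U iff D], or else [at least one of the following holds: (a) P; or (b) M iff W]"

S1: This is (~U xor ~W) xor P.

~U = ~F = T
~W = ~F = T
~U xor ~W = T xor T = F
(~U xor ~W) xor P = F xor T = T
So S1 is true.

S2: Parsed as D <-> (U nor (P -> W))

P -> W = T -> F = F
U nor (P -> W) = F nor F = T
D <-> (U nor (P -> W)) = T <-> T = T
So S2 is true.

S3: Parsed as (U <-> D) | (P | (M <-> W))

U <-> D = F <-> T = F
M <-> W = F <-> F = T
P | (M <-> W) = T | T = T
(U <-> D) | (P | (M <-> W)) = F | T = T
Hence S3 is true.

3 of the 3 statements are true.

3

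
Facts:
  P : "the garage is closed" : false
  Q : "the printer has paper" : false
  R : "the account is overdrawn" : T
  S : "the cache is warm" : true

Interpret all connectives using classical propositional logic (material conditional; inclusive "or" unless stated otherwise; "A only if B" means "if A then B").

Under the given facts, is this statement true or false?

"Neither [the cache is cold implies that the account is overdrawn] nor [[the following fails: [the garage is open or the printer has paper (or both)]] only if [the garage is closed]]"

Values: S=T, R=T, P=F, Q=F.
This is (~S -> R) nor (~(~P | Q) -> P).

~S = ~T = F
~S -> R = F -> T = T
~P = ~F = T
~P | Q = T | F = T
~(~P | Q) = ~T = F
~(~P | Q) -> P = F -> F = T
(~S -> R) nor (~(~P | Q) -> P) = T nor T = F

The statement is false.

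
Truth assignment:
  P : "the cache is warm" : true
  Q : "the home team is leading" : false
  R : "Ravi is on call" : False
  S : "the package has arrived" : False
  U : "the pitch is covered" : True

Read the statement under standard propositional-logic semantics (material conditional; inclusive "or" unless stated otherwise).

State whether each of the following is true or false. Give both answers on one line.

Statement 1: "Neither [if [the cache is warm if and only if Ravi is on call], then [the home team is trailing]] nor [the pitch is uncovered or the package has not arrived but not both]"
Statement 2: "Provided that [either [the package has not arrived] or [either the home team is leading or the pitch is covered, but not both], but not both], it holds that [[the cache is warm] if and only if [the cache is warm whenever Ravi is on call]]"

Statement 1: Parsed as ((P iff R) -> not Q) nor (not U xor not S)

P iff R = True iff False = False
not Q = not False = True
(P iff R) -> not Q = False -> True = True
not U = not True = False
not S = not False = True
not U xor not S = False xor True = True
((P iff R) -> not Q) nor (not U xor not S) = True nor True = False
Thus Statement 1 is false.

Statement 2: In symbols: (not S xor (Q xor U)) -> (P iff (R -> P))

not S = not False = True
Q xor U = False xor True = True
not S xor (Q xor U) = True xor True = False
R -> P = False -> True = True
P iff (R -> P) = True iff True = True
(not S xor (Q xor U)) -> (P iff (R -> P)) = False -> True = True
So Statement 2 is true.

Statement 1 F / Statement 2 T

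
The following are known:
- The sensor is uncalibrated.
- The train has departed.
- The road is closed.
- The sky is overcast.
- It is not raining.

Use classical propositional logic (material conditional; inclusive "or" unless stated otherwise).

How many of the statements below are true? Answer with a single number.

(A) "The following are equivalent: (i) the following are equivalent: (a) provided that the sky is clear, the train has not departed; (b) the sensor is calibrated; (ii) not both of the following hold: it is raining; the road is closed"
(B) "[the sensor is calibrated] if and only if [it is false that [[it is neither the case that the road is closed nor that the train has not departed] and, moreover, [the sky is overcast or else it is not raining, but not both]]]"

0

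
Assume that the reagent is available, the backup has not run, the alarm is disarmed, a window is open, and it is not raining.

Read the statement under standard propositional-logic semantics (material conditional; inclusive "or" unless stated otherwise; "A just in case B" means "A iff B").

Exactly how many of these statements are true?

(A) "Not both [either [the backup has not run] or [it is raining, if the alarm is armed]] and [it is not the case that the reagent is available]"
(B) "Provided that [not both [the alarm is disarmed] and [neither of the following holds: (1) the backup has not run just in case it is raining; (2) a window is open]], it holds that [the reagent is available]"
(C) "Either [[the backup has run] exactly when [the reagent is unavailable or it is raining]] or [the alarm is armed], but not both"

3

Let R = "the backup has run" (F), M = "the alarm is armed" (F), V = "it is raining" (F), S = "the reagent is available" (T), N = "a window is open" (T).

(A): This is (¬R ∨ (M → V)) ↑ ¬S.

¬R = ¬F = T
M → V = F → F = T
¬R ∨ (M → V) = T ∨ T = T
¬S = ¬T = F
(¬R ∨ (M → V)) ↑ ¬S = T ↑ F = T
Thus (A) is true.

(B): Parsed as (¬M ↑ ((¬R ↔ V) ↓ N)) → S

¬M = ¬F = T
¬R = ¬F = T
¬R ↔ V = T ↔ F = F
(¬R ↔ V) ↓ N = F ↓ T = F
¬M ↑ ((¬R ↔ V) ↓ N) = T ↑ F = T
(¬M ↑ ((¬R ↔ V) ↓ N)) → S = T → T = T
Thus (B) is true.

(C): Parsed as (R ↔ (¬S ∨ V)) ⊕ M

¬S = ¬T = F
¬S ∨ V = F ∨ F = F
R ↔ (¬S ∨ V) = F ↔ F = T
(R ↔ (¬S ∨ V)) ⊕ M = T ⊕ F = T
Thus (C) is true.

3 of the 3 statements are true.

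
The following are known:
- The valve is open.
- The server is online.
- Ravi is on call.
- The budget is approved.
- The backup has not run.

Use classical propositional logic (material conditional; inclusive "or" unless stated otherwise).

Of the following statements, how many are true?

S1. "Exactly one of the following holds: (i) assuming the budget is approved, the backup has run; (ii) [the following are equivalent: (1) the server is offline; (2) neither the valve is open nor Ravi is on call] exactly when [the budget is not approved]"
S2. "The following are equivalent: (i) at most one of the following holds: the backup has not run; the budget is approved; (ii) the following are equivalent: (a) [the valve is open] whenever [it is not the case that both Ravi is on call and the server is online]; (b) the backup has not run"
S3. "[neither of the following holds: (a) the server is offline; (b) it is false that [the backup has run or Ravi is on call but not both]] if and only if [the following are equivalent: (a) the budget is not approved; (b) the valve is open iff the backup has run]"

1

Let S = "the budget is approved" (T), U = "the backup has run" (F), Q = "the server is online" (T), P = "the valve is open" (T), R = "Ravi is on call" (T).

S1: Parsed as (S → U) ⊕ ((¬Q ↔ (P ↓ R)) ↔ ¬S)

S → U = T → F = F
¬Q = ¬T = F
P ↓ R = T ↓ T = F
¬Q ↔ (P ↓ R) = F ↔ F = T
¬S = ¬T = F
(¬Q ↔ (P ↓ R)) ↔ ¬S = T ↔ F = F
(S → U) ⊕ ((¬Q ↔ (P ↓ R)) ↔ ¬S) = F ⊕ F = F
Thus S1 is false.

S2: In symbols: (¬U ↑ S) ↔ (((R ↑ Q) → P) ↔ ¬U)

¬U = ¬F = T
¬U ↑ S = T ↑ T = F
R ↑ Q = T ↑ T = F
(R ↑ Q) → P = F → T = T
¬U = ¬F = T
((R ↑ Q) → P) ↔ ¬U = T ↔ T = T
(¬U ↑ S) ↔ (((R ↑ Q) → P) ↔ ¬U) = F ↔ T = F
So S2 is false.

S3: Parsed as (¬Q ↓ ¬(U ⊕ R)) ↔ (¬S ↔ (P ↔ U))

¬Q = ¬T = F
U ⊕ R = F ⊕ T = T
¬(U ⊕ R) = ¬T = F
¬Q ↓ ¬(U ⊕ R) = F ↓ F = T
¬S = ¬T = F
P ↔ U = T ↔ F = F
¬S ↔ (P ↔ U) = F ↔ F = T
(¬Q ↓ ¬(U ⊕ R)) ↔ (¬S ↔ (P ↔ U)) = T ↔ T = T
Thus S3 is true.

Count: 1.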